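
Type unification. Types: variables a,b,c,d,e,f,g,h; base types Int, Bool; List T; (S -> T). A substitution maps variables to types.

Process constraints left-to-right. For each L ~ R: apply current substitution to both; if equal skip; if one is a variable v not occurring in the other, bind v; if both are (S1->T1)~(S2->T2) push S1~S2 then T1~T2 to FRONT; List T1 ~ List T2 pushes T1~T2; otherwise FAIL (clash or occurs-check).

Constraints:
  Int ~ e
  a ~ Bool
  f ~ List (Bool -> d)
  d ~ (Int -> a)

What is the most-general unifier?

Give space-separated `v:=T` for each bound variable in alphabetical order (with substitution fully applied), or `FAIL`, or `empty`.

step 1: unify Int ~ e  [subst: {-} | 3 pending]
  bind e := Int
step 2: unify a ~ Bool  [subst: {e:=Int} | 2 pending]
  bind a := Bool
step 3: unify f ~ List (Bool -> d)  [subst: {e:=Int, a:=Bool} | 1 pending]
  bind f := List (Bool -> d)
step 4: unify d ~ (Int -> Bool)  [subst: {e:=Int, a:=Bool, f:=List (Bool -> d)} | 0 pending]
  bind d := (Int -> Bool)

Answer: a:=Bool d:=(Int -> Bool) e:=Int f:=List (Bool -> (Int -> Bool))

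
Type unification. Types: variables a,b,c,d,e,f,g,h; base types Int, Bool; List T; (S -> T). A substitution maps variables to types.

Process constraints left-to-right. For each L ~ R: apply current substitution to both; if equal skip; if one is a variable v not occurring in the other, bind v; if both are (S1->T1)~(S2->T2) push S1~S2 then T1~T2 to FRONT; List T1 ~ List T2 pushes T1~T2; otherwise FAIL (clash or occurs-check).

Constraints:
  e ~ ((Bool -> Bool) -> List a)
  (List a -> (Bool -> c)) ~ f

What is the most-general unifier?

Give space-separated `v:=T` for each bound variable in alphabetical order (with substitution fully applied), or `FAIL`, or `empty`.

Answer: e:=((Bool -> Bool) -> List a) f:=(List a -> (Bool -> c))

Derivation:
step 1: unify e ~ ((Bool -> Bool) -> List a)  [subst: {-} | 1 pending]
  bind e := ((Bool -> Bool) -> List a)
step 2: unify (List a -> (Bool -> c)) ~ f  [subst: {e:=((Bool -> Bool) -> List a)} | 0 pending]
  bind f := (List a -> (Bool -> c))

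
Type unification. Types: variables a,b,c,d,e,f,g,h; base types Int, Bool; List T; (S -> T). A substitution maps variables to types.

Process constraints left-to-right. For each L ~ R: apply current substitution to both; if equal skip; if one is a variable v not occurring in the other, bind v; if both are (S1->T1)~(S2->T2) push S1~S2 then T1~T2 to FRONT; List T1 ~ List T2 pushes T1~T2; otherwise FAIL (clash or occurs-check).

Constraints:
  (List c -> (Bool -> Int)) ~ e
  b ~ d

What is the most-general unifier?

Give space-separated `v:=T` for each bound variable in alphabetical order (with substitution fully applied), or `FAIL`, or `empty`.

Answer: b:=d e:=(List c -> (Bool -> Int))

Derivation:
step 1: unify (List c -> (Bool -> Int)) ~ e  [subst: {-} | 1 pending]
  bind e := (List c -> (Bool -> Int))
step 2: unify b ~ d  [subst: {e:=(List c -> (Bool -> Int))} | 0 pending]
  bind b := d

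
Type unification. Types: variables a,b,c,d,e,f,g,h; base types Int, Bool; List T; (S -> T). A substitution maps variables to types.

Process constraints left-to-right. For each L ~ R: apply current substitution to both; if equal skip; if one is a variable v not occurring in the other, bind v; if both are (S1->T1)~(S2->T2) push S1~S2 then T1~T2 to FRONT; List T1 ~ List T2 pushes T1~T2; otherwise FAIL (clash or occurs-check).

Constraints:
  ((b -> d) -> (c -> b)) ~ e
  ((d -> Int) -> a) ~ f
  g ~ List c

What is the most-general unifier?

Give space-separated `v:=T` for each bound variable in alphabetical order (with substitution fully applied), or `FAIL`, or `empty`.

Answer: e:=((b -> d) -> (c -> b)) f:=((d -> Int) -> a) g:=List c

Derivation:
step 1: unify ((b -> d) -> (c -> b)) ~ e  [subst: {-} | 2 pending]
  bind e := ((b -> d) -> (c -> b))
step 2: unify ((d -> Int) -> a) ~ f  [subst: {e:=((b -> d) -> (c -> b))} | 1 pending]
  bind f := ((d -> Int) -> a)
step 3: unify g ~ List c  [subst: {e:=((b -> d) -> (c -> b)), f:=((d -> Int) -> a)} | 0 pending]
  bind g := List c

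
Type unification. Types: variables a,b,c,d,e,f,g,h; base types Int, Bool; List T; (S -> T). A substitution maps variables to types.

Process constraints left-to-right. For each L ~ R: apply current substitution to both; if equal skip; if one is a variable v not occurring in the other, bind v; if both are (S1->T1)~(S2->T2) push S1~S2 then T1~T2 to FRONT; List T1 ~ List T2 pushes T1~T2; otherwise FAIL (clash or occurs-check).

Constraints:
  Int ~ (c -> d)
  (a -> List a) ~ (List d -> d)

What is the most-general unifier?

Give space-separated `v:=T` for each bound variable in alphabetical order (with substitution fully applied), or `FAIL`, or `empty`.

step 1: unify Int ~ (c -> d)  [subst: {-} | 1 pending]
  clash: Int vs (c -> d)

Answer: FAIL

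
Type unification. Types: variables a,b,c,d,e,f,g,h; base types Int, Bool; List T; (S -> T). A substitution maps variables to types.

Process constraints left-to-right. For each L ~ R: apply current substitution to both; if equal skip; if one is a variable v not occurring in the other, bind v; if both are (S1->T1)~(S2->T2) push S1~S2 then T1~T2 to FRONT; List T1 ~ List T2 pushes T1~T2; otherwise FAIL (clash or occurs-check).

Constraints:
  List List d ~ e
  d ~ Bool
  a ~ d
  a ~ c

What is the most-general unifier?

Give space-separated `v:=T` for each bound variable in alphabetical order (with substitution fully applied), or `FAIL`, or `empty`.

Answer: a:=Bool c:=Bool d:=Bool e:=List List Bool

Derivation:
step 1: unify List List d ~ e  [subst: {-} | 3 pending]
  bind e := List List d
step 2: unify d ~ Bool  [subst: {e:=List List d} | 2 pending]
  bind d := Bool
step 3: unify a ~ Bool  [subst: {e:=List List d, d:=Bool} | 1 pending]
  bind a := Bool
step 4: unify Bool ~ c  [subst: {e:=List List d, d:=Bool, a:=Bool} | 0 pending]
  bind c := Bool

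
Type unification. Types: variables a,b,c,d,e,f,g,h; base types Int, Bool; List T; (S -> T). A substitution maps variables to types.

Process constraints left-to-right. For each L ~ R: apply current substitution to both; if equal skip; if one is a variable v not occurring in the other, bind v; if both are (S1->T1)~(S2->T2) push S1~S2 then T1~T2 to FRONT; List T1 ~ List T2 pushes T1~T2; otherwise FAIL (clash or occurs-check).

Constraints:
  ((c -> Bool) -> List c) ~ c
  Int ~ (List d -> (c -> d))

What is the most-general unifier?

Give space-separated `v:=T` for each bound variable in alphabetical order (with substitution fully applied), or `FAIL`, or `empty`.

Answer: FAIL

Derivation:
step 1: unify ((c -> Bool) -> List c) ~ c  [subst: {-} | 1 pending]
  occurs-check fail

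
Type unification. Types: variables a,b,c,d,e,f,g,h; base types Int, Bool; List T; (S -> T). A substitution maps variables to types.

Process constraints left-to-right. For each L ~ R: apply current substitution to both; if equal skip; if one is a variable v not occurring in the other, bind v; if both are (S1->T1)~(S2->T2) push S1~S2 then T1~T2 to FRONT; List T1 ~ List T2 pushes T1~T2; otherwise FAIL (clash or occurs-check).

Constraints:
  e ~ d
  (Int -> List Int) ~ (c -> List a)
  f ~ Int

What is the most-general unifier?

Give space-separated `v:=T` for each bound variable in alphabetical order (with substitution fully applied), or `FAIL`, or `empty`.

step 1: unify e ~ d  [subst: {-} | 2 pending]
  bind e := d
step 2: unify (Int -> List Int) ~ (c -> List a)  [subst: {e:=d} | 1 pending]
  -> decompose arrow: push Int~c, List Int~List a
step 3: unify Int ~ c  [subst: {e:=d} | 2 pending]
  bind c := Int
step 4: unify List Int ~ List a  [subst: {e:=d, c:=Int} | 1 pending]
  -> decompose List: push Int~a
step 5: unify Int ~ a  [subst: {e:=d, c:=Int} | 1 pending]
  bind a := Int
step 6: unify f ~ Int  [subst: {e:=d, c:=Int, a:=Int} | 0 pending]
  bind f := Int

Answer: a:=Int c:=Int e:=d f:=Int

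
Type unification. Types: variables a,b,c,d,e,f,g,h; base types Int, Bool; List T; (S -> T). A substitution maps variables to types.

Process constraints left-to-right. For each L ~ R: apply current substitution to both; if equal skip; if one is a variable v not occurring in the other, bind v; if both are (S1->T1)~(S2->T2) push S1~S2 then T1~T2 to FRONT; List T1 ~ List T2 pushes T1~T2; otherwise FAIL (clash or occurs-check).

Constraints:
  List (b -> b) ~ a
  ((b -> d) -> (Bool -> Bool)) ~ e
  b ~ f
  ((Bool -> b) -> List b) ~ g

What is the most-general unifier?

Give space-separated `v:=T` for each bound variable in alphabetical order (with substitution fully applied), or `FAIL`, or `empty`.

Answer: a:=List (f -> f) b:=f e:=((f -> d) -> (Bool -> Bool)) g:=((Bool -> f) -> List f)

Derivation:
step 1: unify List (b -> b) ~ a  [subst: {-} | 3 pending]
  bind a := List (b -> b)
step 2: unify ((b -> d) -> (Bool -> Bool)) ~ e  [subst: {a:=List (b -> b)} | 2 pending]
  bind e := ((b -> d) -> (Bool -> Bool))
step 3: unify b ~ f  [subst: {a:=List (b -> b), e:=((b -> d) -> (Bool -> Bool))} | 1 pending]
  bind b := f
step 4: unify ((Bool -> f) -> List f) ~ g  [subst: {a:=List (b -> b), e:=((b -> d) -> (Bool -> Bool)), b:=f} | 0 pending]
  bind g := ((Bool -> f) -> List f)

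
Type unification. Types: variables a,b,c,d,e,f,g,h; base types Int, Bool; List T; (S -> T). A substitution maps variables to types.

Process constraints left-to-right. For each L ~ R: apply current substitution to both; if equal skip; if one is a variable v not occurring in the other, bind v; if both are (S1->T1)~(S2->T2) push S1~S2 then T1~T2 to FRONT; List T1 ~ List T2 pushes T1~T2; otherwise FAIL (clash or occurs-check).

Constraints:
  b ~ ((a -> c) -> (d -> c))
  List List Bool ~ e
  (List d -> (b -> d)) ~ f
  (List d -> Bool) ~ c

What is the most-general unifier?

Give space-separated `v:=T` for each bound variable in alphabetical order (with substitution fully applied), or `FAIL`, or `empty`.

Answer: b:=((a -> (List d -> Bool)) -> (d -> (List d -> Bool))) c:=(List d -> Bool) e:=List List Bool f:=(List d -> (((a -> (List d -> Bool)) -> (d -> (List d -> Bool))) -> d))

Derivation:
step 1: unify b ~ ((a -> c) -> (d -> c))  [subst: {-} | 3 pending]
  bind b := ((a -> c) -> (d -> c))
step 2: unify List List Bool ~ e  [subst: {b:=((a -> c) -> (d -> c))} | 2 pending]
  bind e := List List Bool
step 3: unify (List d -> (((a -> c) -> (d -> c)) -> d)) ~ f  [subst: {b:=((a -> c) -> (d -> c)), e:=List List Bool} | 1 pending]
  bind f := (List d -> (((a -> c) -> (d -> c)) -> d))
step 4: unify (List d -> Bool) ~ c  [subst: {b:=((a -> c) -> (d -> c)), e:=List List Bool, f:=(List d -> (((a -> c) -> (d -> c)) -> d))} | 0 pending]
  bind c := (List d -> Bool)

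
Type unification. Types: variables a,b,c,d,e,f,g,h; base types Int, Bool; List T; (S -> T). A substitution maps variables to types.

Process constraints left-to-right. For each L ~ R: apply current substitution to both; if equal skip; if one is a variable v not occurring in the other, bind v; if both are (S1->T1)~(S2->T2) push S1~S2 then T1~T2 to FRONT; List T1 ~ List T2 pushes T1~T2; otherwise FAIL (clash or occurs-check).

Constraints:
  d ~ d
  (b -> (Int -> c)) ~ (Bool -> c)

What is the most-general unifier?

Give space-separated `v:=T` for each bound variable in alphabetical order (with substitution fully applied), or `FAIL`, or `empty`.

Answer: FAIL

Derivation:
step 1: unify d ~ d  [subst: {-} | 1 pending]
  -> identical, skip
step 2: unify (b -> (Int -> c)) ~ (Bool -> c)  [subst: {-} | 0 pending]
  -> decompose arrow: push b~Bool, (Int -> c)~c
step 3: unify b ~ Bool  [subst: {-} | 1 pending]
  bind b := Bool
step 4: unify (Int -> c) ~ c  [subst: {b:=Bool} | 0 pending]
  occurs-check fail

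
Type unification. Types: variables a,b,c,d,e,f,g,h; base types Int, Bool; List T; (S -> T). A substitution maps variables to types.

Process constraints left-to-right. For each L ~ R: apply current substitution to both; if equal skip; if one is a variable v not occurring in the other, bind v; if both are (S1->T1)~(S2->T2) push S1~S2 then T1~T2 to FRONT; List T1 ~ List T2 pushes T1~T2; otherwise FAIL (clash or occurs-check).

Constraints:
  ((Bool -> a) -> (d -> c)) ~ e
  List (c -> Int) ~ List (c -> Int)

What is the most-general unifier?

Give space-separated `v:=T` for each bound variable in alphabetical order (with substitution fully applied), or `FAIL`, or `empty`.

step 1: unify ((Bool -> a) -> (d -> c)) ~ e  [subst: {-} | 1 pending]
  bind e := ((Bool -> a) -> (d -> c))
step 2: unify List (c -> Int) ~ List (c -> Int)  [subst: {e:=((Bool -> a) -> (d -> c))} | 0 pending]
  -> identical, skip

Answer: e:=((Bool -> a) -> (d -> c))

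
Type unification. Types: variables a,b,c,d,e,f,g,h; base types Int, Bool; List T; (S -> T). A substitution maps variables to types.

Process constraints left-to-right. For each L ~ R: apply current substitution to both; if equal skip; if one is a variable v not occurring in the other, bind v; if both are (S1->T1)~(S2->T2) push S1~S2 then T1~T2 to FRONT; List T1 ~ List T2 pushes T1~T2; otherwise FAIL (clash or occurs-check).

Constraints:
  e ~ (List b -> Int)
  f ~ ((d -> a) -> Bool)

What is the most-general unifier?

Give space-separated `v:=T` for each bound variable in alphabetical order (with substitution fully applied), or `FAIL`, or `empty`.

Answer: e:=(List b -> Int) f:=((d -> a) -> Bool)

Derivation:
step 1: unify e ~ (List b -> Int)  [subst: {-} | 1 pending]
  bind e := (List b -> Int)
step 2: unify f ~ ((d -> a) -> Bool)  [subst: {e:=(List b -> Int)} | 0 pending]
  bind f := ((d -> a) -> Bool)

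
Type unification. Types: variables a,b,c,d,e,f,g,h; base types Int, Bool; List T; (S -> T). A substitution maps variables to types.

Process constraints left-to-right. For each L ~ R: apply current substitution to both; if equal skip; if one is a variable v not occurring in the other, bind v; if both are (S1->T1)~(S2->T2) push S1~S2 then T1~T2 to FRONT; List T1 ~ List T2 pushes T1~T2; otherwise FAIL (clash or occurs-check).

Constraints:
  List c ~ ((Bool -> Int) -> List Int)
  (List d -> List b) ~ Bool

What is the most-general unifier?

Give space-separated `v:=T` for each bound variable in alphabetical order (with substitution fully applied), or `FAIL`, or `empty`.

Answer: FAIL

Derivation:
step 1: unify List c ~ ((Bool -> Int) -> List Int)  [subst: {-} | 1 pending]
  clash: List c vs ((Bool -> Int) -> List Int)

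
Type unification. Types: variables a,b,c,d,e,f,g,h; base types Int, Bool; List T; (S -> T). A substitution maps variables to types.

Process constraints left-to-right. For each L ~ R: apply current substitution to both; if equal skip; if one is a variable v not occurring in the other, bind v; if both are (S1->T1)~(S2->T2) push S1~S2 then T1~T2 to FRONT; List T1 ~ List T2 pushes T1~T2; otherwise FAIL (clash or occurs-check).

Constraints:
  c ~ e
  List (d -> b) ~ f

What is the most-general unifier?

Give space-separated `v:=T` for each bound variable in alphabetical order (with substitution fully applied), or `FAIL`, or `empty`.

Answer: c:=e f:=List (d -> b)

Derivation:
step 1: unify c ~ e  [subst: {-} | 1 pending]
  bind c := e
step 2: unify List (d -> b) ~ f  [subst: {c:=e} | 0 pending]
  bind f := List (d -> b)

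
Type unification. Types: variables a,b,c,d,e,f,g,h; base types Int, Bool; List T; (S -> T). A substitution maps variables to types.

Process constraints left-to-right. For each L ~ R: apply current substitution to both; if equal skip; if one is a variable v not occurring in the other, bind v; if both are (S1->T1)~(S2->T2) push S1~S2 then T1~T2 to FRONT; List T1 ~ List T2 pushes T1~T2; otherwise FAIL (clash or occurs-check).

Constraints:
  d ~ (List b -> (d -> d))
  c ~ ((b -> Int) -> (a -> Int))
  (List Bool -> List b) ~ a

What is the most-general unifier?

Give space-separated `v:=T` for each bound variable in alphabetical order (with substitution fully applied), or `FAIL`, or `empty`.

Answer: FAIL

Derivation:
step 1: unify d ~ (List b -> (d -> d))  [subst: {-} | 2 pending]
  occurs-check fail: d in (List b -> (d -> d))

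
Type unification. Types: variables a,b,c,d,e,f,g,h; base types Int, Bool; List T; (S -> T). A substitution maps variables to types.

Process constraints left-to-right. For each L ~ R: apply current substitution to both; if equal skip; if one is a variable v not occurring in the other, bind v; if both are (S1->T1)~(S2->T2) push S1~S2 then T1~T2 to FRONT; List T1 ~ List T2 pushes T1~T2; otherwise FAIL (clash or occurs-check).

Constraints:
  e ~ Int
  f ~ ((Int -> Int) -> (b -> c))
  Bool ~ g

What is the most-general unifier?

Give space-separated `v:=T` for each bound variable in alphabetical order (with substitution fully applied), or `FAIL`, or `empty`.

step 1: unify e ~ Int  [subst: {-} | 2 pending]
  bind e := Int
step 2: unify f ~ ((Int -> Int) -> (b -> c))  [subst: {e:=Int} | 1 pending]
  bind f := ((Int -> Int) -> (b -> c))
step 3: unify Bool ~ g  [subst: {e:=Int, f:=((Int -> Int) -> (b -> c))} | 0 pending]
  bind g := Bool

Answer: e:=Int f:=((Int -> Int) -> (b -> c)) g:=Bool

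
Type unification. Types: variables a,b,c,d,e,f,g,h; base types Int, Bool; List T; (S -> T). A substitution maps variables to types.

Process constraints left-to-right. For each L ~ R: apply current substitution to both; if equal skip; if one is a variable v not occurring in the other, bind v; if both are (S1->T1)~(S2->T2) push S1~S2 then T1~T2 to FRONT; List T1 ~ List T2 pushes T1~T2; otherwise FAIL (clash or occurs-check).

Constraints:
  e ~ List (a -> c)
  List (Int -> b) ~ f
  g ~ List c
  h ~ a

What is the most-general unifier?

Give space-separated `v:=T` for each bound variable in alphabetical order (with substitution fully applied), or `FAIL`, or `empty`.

step 1: unify e ~ List (a -> c)  [subst: {-} | 3 pending]
  bind e := List (a -> c)
step 2: unify List (Int -> b) ~ f  [subst: {e:=List (a -> c)} | 2 pending]
  bind f := List (Int -> b)
step 3: unify g ~ List c  [subst: {e:=List (a -> c), f:=List (Int -> b)} | 1 pending]
  bind g := List c
step 4: unify h ~ a  [subst: {e:=List (a -> c), f:=List (Int -> b), g:=List c} | 0 pending]
  bind h := a

Answer: e:=List (a -> c) f:=List (Int -> b) g:=List c h:=a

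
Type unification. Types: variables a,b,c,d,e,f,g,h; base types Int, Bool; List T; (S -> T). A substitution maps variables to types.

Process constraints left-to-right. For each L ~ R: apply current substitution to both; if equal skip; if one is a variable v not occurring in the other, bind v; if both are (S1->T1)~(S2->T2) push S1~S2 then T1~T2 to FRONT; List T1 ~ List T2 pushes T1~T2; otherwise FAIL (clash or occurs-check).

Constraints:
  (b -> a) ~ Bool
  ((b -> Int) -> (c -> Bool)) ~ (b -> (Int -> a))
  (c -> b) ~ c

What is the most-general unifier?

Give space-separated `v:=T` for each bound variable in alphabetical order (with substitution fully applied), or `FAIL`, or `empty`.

step 1: unify (b -> a) ~ Bool  [subst: {-} | 2 pending]
  clash: (b -> a) vs Bool

Answer: FAIL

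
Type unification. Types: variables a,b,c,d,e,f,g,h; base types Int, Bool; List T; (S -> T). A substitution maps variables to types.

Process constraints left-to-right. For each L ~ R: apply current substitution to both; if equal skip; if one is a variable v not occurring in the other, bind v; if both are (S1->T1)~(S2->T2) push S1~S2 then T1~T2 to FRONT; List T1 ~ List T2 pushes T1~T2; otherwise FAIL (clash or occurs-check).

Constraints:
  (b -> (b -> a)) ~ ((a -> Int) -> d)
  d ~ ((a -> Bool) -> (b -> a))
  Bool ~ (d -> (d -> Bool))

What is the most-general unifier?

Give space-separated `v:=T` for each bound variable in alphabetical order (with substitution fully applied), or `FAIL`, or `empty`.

step 1: unify (b -> (b -> a)) ~ ((a -> Int) -> d)  [subst: {-} | 2 pending]
  -> decompose arrow: push b~(a -> Int), (b -> a)~d
step 2: unify b ~ (a -> Int)  [subst: {-} | 3 pending]
  bind b := (a -> Int)
step 3: unify ((a -> Int) -> a) ~ d  [subst: {b:=(a -> Int)} | 2 pending]
  bind d := ((a -> Int) -> a)
step 4: unify ((a -> Int) -> a) ~ ((a -> Bool) -> ((a -> Int) -> a))  [subst: {b:=(a -> Int), d:=((a -> Int) -> a)} | 1 pending]
  -> decompose arrow: push (a -> Int)~(a -> Bool), a~((a -> Int) -> a)
step 5: unify (a -> Int) ~ (a -> Bool)  [subst: {b:=(a -> Int), d:=((a -> Int) -> a)} | 2 pending]
  -> decompose arrow: push a~a, Int~Bool
step 6: unify a ~ a  [subst: {b:=(a -> Int), d:=((a -> Int) -> a)} | 3 pending]
  -> identical, skip
step 7: unify Int ~ Bool  [subst: {b:=(a -> Int), d:=((a -> Int) -> a)} | 2 pending]
  clash: Int vs Bool

Answer: FAIL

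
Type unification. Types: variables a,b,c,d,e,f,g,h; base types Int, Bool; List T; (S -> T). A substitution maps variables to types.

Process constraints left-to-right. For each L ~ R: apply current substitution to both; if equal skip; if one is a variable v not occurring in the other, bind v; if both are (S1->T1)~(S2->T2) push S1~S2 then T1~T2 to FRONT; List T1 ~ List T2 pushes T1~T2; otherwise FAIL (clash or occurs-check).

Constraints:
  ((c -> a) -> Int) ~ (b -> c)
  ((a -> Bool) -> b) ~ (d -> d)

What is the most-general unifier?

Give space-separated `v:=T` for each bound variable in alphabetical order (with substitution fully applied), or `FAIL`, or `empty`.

step 1: unify ((c -> a) -> Int) ~ (b -> c)  [subst: {-} | 1 pending]
  -> decompose arrow: push (c -> a)~b, Int~c
step 2: unify (c -> a) ~ b  [subst: {-} | 2 pending]
  bind b := (c -> a)
step 3: unify Int ~ c  [subst: {b:=(c -> a)} | 1 pending]
  bind c := Int
step 4: unify ((a -> Bool) -> (Int -> a)) ~ (d -> d)  [subst: {b:=(c -> a), c:=Int} | 0 pending]
  -> decompose arrow: push (a -> Bool)~d, (Int -> a)~d
step 5: unify (a -> Bool) ~ d  [subst: {b:=(c -> a), c:=Int} | 1 pending]
  bind d := (a -> Bool)
step 6: unify (Int -> a) ~ (a -> Bool)  [subst: {b:=(c -> a), c:=Int, d:=(a -> Bool)} | 0 pending]
  -> decompose arrow: push Int~a, a~Bool
step 7: unify Int ~ a  [subst: {b:=(c -> a), c:=Int, d:=(a -> Bool)} | 1 pending]
  bind a := Int
step 8: unify Int ~ Bool  [subst: {b:=(c -> a), c:=Int, d:=(a -> Bool), a:=Int} | 0 pending]
  clash: Int vs Bool

Answer: FAIL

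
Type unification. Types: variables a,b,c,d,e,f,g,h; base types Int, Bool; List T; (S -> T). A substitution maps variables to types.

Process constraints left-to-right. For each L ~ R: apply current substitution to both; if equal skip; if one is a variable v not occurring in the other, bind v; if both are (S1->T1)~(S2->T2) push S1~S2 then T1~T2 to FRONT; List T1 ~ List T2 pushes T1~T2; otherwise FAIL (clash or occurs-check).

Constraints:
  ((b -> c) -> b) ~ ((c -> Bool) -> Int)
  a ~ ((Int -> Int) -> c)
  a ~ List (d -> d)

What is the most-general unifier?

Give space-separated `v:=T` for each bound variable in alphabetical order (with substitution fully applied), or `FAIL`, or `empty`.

step 1: unify ((b -> c) -> b) ~ ((c -> Bool) -> Int)  [subst: {-} | 2 pending]
  -> decompose arrow: push (b -> c)~(c -> Bool), b~Int
step 2: unify (b -> c) ~ (c -> Bool)  [subst: {-} | 3 pending]
  -> decompose arrow: push b~c, c~Bool
step 3: unify b ~ c  [subst: {-} | 4 pending]
  bind b := c
step 4: unify c ~ Bool  [subst: {b:=c} | 3 pending]
  bind c := Bool
step 5: unify Bool ~ Int  [subst: {b:=c, c:=Bool} | 2 pending]
  clash: Bool vs Int

Answer: FAIL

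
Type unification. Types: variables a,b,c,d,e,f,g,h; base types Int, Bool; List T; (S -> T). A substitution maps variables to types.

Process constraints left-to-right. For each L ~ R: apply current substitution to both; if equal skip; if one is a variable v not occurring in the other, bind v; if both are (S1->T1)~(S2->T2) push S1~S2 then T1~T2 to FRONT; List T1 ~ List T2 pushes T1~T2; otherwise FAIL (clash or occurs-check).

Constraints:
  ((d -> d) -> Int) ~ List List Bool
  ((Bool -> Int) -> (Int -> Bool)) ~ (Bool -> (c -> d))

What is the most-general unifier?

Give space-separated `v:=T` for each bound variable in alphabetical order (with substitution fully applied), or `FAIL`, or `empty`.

step 1: unify ((d -> d) -> Int) ~ List List Bool  [subst: {-} | 1 pending]
  clash: ((d -> d) -> Int) vs List List Bool

Answer: FAIL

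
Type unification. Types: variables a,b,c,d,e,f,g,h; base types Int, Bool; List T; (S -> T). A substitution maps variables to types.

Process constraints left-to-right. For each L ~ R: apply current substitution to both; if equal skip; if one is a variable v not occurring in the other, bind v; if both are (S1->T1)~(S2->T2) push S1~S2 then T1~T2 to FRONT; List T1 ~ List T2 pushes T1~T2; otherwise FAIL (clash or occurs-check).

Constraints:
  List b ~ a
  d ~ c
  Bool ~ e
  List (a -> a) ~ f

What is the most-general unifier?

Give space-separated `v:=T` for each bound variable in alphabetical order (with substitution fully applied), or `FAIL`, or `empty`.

step 1: unify List b ~ a  [subst: {-} | 3 pending]
  bind a := List b
step 2: unify d ~ c  [subst: {a:=List b} | 2 pending]
  bind d := c
step 3: unify Bool ~ e  [subst: {a:=List b, d:=c} | 1 pending]
  bind e := Bool
step 4: unify List (List b -> List b) ~ f  [subst: {a:=List b, d:=c, e:=Bool} | 0 pending]
  bind f := List (List b -> List b)

Answer: a:=List b d:=c e:=Bool f:=List (List b -> List b)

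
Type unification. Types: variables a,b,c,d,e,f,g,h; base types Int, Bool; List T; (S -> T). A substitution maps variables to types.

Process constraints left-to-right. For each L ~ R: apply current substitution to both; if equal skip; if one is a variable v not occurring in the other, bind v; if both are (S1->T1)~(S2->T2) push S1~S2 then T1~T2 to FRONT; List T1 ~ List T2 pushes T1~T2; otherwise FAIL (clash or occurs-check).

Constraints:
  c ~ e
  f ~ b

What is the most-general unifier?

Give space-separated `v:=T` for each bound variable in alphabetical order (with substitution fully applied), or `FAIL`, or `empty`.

step 1: unify c ~ e  [subst: {-} | 1 pending]
  bind c := e
step 2: unify f ~ b  [subst: {c:=e} | 0 pending]
  bind f := b

Answer: c:=e f:=b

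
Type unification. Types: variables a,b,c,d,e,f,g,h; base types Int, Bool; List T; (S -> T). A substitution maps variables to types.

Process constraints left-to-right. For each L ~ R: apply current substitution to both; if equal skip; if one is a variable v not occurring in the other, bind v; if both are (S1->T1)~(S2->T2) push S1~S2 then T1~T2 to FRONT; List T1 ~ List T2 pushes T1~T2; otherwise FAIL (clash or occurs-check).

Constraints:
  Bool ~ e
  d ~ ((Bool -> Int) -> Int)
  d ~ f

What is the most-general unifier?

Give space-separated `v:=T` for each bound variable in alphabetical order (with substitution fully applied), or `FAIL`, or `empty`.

step 1: unify Bool ~ e  [subst: {-} | 2 pending]
  bind e := Bool
step 2: unify d ~ ((Bool -> Int) -> Int)  [subst: {e:=Bool} | 1 pending]
  bind d := ((Bool -> Int) -> Int)
step 3: unify ((Bool -> Int) -> Int) ~ f  [subst: {e:=Bool, d:=((Bool -> Int) -> Int)} | 0 pending]
  bind f := ((Bool -> Int) -> Int)

Answer: d:=((Bool -> Int) -> Int) e:=Bool f:=((Bool -> Int) -> Int)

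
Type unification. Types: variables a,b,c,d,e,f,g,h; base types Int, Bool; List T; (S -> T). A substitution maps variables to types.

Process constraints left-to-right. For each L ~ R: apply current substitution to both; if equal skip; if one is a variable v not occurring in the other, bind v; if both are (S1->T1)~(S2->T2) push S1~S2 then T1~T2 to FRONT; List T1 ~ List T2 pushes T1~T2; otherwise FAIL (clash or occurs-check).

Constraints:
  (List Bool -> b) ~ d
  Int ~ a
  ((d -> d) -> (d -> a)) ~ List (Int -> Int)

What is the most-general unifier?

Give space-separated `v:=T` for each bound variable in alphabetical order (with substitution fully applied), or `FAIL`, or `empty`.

step 1: unify (List Bool -> b) ~ d  [subst: {-} | 2 pending]
  bind d := (List Bool -> b)
step 2: unify Int ~ a  [subst: {d:=(List Bool -> b)} | 1 pending]
  bind a := Int
step 3: unify (((List Bool -> b) -> (List Bool -> b)) -> ((List Bool -> b) -> Int)) ~ List (Int -> Int)  [subst: {d:=(List Bool -> b), a:=Int} | 0 pending]
  clash: (((List Bool -> b) -> (List Bool -> b)) -> ((List Bool -> b) -> Int)) vs List (Int -> Int)

Answer: FAIL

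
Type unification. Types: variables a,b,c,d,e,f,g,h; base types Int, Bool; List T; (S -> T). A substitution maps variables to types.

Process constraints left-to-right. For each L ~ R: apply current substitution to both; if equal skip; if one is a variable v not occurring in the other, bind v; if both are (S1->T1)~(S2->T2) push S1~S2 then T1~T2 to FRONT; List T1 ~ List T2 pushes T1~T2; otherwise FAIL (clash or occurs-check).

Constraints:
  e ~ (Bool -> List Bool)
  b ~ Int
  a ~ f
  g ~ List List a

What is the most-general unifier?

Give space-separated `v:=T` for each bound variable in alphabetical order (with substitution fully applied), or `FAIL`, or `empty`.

step 1: unify e ~ (Bool -> List Bool)  [subst: {-} | 3 pending]
  bind e := (Bool -> List Bool)
step 2: unify b ~ Int  [subst: {e:=(Bool -> List Bool)} | 2 pending]
  bind b := Int
step 3: unify a ~ f  [subst: {e:=(Bool -> List Bool), b:=Int} | 1 pending]
  bind a := f
step 4: unify g ~ List List f  [subst: {e:=(Bool -> List Bool), b:=Int, a:=f} | 0 pending]
  bind g := List List f

Answer: a:=f b:=Int e:=(Bool -> List Bool) g:=List List f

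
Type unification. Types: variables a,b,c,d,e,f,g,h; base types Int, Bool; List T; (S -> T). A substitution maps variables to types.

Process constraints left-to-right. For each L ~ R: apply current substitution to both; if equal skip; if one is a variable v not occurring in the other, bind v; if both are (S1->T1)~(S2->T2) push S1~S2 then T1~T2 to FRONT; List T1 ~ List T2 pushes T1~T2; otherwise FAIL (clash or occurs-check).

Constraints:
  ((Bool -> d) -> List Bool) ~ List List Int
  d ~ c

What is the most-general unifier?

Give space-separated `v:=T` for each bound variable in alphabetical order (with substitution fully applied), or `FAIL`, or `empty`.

Answer: FAIL

Derivation:
step 1: unify ((Bool -> d) -> List Bool) ~ List List Int  [subst: {-} | 1 pending]
  clash: ((Bool -> d) -> List Bool) vs List List Int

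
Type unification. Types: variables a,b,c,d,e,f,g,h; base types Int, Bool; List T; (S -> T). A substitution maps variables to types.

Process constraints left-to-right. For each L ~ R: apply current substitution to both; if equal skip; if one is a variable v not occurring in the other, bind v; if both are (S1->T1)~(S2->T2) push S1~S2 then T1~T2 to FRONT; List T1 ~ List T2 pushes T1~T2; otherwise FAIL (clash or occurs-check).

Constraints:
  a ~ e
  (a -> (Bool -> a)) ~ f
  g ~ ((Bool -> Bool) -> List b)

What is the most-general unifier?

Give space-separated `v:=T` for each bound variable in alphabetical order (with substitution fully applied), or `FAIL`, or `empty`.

step 1: unify a ~ e  [subst: {-} | 2 pending]
  bind a := e
step 2: unify (e -> (Bool -> e)) ~ f  [subst: {a:=e} | 1 pending]
  bind f := (e -> (Bool -> e))
step 3: unify g ~ ((Bool -> Bool) -> List b)  [subst: {a:=e, f:=(e -> (Bool -> e))} | 0 pending]
  bind g := ((Bool -> Bool) -> List b)

Answer: a:=e f:=(e -> (Bool -> e)) g:=((Bool -> Bool) -> List b)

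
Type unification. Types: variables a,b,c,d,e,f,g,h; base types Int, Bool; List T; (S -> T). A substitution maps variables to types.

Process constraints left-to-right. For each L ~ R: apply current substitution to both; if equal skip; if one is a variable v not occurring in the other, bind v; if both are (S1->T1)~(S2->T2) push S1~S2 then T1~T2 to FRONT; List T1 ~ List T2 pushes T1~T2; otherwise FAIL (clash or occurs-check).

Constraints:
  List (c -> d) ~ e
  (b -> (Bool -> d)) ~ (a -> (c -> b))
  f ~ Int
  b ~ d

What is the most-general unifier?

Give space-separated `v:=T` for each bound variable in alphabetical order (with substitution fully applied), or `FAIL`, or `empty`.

step 1: unify List (c -> d) ~ e  [subst: {-} | 3 pending]
  bind e := List (c -> d)
step 2: unify (b -> (Bool -> d)) ~ (a -> (c -> b))  [subst: {e:=List (c -> d)} | 2 pending]
  -> decompose arrow: push b~a, (Bool -> d)~(c -> b)
step 3: unify b ~ a  [subst: {e:=List (c -> d)} | 3 pending]
  bind b := a
step 4: unify (Bool -> d) ~ (c -> a)  [subst: {e:=List (c -> d), b:=a} | 2 pending]
  -> decompose arrow: push Bool~c, d~a
step 5: unify Bool ~ c  [subst: {e:=List (c -> d), b:=a} | 3 pending]
  bind c := Bool
step 6: unify d ~ a  [subst: {e:=List (c -> d), b:=a, c:=Bool} | 2 pending]
  bind d := a
step 7: unify f ~ Int  [subst: {e:=List (c -> d), b:=a, c:=Bool, d:=a} | 1 pending]
  bind f := Int
step 8: unify a ~ a  [subst: {e:=List (c -> d), b:=a, c:=Bool, d:=a, f:=Int} | 0 pending]
  -> identical, skip

Answer: b:=a c:=Bool d:=a e:=List (Bool -> a) f:=Int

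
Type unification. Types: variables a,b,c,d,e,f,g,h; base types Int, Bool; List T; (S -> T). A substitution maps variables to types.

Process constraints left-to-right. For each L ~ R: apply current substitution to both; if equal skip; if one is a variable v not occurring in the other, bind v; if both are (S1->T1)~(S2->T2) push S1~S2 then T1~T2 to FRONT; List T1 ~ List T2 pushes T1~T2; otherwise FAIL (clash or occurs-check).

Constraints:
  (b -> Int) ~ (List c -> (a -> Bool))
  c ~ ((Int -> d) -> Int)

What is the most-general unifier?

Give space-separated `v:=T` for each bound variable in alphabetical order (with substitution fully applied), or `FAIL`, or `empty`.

Answer: FAIL

Derivation:
step 1: unify (b -> Int) ~ (List c -> (a -> Bool))  [subst: {-} | 1 pending]
  -> decompose arrow: push b~List c, Int~(a -> Bool)
step 2: unify b ~ List c  [subst: {-} | 2 pending]
  bind b := List c
step 3: unify Int ~ (a -> Bool)  [subst: {b:=List c} | 1 pending]
  clash: Int vs (a -> Bool)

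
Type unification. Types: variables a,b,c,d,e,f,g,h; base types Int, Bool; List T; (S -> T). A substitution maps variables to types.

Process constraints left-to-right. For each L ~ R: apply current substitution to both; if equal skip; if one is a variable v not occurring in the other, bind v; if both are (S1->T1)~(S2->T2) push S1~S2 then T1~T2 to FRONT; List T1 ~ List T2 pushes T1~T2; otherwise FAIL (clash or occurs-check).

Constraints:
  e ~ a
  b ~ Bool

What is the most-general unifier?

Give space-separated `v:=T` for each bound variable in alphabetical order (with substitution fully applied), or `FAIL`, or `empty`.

Answer: b:=Bool e:=a

Derivation:
step 1: unify e ~ a  [subst: {-} | 1 pending]
  bind e := a
step 2: unify b ~ Bool  [subst: {e:=a} | 0 pending]
  bind b := Bool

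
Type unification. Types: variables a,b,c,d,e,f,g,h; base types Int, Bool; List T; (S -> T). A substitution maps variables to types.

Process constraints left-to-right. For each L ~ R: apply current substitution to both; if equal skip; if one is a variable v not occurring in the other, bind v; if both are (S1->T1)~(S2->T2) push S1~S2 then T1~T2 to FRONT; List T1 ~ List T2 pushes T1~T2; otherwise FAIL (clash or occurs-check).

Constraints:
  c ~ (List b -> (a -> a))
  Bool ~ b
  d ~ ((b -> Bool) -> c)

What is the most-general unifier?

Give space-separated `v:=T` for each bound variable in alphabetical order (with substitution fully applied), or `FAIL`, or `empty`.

Answer: b:=Bool c:=(List Bool -> (a -> a)) d:=((Bool -> Bool) -> (List Bool -> (a -> a)))

Derivation:
step 1: unify c ~ (List b -> (a -> a))  [subst: {-} | 2 pending]
  bind c := (List b -> (a -> a))
step 2: unify Bool ~ b  [subst: {c:=(List b -> (a -> a))} | 1 pending]
  bind b := Bool
step 3: unify d ~ ((Bool -> Bool) -> (List Bool -> (a -> a)))  [subst: {c:=(List b -> (a -> a)), b:=Bool} | 0 pending]
  bind d := ((Bool -> Bool) -> (List Bool -> (a -> a)))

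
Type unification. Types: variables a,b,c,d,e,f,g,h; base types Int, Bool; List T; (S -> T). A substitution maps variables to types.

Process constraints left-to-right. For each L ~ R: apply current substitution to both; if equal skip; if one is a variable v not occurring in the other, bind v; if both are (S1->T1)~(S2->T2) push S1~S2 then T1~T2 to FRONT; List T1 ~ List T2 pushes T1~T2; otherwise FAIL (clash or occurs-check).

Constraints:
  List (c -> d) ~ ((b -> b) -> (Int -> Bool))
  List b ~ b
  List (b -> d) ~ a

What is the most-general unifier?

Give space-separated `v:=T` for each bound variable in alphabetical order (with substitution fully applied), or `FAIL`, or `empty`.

step 1: unify List (c -> d) ~ ((b -> b) -> (Int -> Bool))  [subst: {-} | 2 pending]
  clash: List (c -> d) vs ((b -> b) -> (Int -> Bool))

Answer: FAIL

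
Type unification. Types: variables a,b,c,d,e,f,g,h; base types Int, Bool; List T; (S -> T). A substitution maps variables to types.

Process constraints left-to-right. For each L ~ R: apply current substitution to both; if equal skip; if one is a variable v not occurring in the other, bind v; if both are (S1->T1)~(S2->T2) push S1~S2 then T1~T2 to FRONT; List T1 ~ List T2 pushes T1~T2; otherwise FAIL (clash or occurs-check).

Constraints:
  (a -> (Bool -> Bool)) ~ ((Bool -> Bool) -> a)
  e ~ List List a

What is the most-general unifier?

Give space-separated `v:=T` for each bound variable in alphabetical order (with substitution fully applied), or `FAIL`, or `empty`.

step 1: unify (a -> (Bool -> Bool)) ~ ((Bool -> Bool) -> a)  [subst: {-} | 1 pending]
  -> decompose arrow: push a~(Bool -> Bool), (Bool -> Bool)~a
step 2: unify a ~ (Bool -> Bool)  [subst: {-} | 2 pending]
  bind a := (Bool -> Bool)
step 3: unify (Bool -> Bool) ~ (Bool -> Bool)  [subst: {a:=(Bool -> Bool)} | 1 pending]
  -> identical, skip
step 4: unify e ~ List List (Bool -> Bool)  [subst: {a:=(Bool -> Bool)} | 0 pending]
  bind e := List List (Bool -> Bool)

Answer: a:=(Bool -> Bool) e:=List List (Bool -> Bool)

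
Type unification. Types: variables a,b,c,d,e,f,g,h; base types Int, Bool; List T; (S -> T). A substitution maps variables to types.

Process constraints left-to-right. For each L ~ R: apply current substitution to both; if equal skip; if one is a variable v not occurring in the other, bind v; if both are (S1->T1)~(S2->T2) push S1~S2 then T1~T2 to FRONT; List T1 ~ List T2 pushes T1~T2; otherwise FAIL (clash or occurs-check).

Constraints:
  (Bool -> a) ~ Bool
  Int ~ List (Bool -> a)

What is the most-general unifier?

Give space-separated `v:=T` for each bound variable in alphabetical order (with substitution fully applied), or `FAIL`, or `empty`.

step 1: unify (Bool -> a) ~ Bool  [subst: {-} | 1 pending]
  clash: (Bool -> a) vs Bool

Answer: FAIL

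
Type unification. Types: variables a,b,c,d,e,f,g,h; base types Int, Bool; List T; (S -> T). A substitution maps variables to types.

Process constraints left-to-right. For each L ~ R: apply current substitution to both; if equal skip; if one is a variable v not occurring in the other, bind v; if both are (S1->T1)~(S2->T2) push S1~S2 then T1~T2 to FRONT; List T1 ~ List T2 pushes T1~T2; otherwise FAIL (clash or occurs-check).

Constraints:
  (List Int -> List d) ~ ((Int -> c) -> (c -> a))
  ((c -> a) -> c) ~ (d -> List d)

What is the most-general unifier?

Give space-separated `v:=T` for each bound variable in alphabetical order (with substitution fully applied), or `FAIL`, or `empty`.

Answer: FAIL

Derivation:
step 1: unify (List Int -> List d) ~ ((Int -> c) -> (c -> a))  [subst: {-} | 1 pending]
  -> decompose arrow: push List Int~(Int -> c), List d~(c -> a)
step 2: unify List Int ~ (Int -> c)  [subst: {-} | 2 pending]
  clash: List Int vs (Int -> c)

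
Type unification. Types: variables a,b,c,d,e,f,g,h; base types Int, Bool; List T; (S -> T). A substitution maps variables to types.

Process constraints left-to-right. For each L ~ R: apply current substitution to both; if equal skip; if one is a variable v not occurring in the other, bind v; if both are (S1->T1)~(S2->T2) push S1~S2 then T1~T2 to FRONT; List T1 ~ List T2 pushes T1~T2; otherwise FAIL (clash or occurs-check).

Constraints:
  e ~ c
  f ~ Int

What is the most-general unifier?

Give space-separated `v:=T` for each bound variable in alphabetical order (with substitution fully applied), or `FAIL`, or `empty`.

Answer: e:=c f:=Int

Derivation:
step 1: unify e ~ c  [subst: {-} | 1 pending]
  bind e := c
step 2: unify f ~ Int  [subst: {e:=c} | 0 pending]
  bind f := Int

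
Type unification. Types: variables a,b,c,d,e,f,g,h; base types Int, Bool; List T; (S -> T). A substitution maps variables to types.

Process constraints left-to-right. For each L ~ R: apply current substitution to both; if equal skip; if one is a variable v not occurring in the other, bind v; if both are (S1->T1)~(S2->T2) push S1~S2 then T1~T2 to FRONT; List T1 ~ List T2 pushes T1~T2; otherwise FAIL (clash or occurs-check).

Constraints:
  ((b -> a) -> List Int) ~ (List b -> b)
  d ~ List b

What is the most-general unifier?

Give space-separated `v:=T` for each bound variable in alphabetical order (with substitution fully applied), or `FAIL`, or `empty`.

Answer: FAIL

Derivation:
step 1: unify ((b -> a) -> List Int) ~ (List b -> b)  [subst: {-} | 1 pending]
  -> decompose arrow: push (b -> a)~List b, List Int~b
step 2: unify (b -> a) ~ List b  [subst: {-} | 2 pending]
  clash: (b -> a) vs List b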